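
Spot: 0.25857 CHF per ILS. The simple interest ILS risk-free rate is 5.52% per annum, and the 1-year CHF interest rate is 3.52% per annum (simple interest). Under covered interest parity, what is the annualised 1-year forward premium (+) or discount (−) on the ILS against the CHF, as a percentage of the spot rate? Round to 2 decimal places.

T = 1 year.
F = S · g_CHF/g_ILS = 0.25857 × 1.035200/1.055200 = 0.25366913.
(F − S)/S ÷ T = (0.25366913 − 0.25857)/0.25857/1 = -0.018954 → -1.90%.

-1.90%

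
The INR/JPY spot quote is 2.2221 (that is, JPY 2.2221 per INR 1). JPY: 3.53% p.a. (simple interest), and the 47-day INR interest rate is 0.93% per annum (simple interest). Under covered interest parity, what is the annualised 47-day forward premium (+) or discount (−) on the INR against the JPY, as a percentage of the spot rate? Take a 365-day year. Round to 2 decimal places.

T = 47/365 years.
F = S · g_JPY/g_INR = 2.2221 × 1.0045455/1.0011975 = 2.2295307.
(F − S)/S ÷ T = (2.2295307 − 2.2221)/2.2221/(47/365) = 0.025969 → 2.60%.

+2.60%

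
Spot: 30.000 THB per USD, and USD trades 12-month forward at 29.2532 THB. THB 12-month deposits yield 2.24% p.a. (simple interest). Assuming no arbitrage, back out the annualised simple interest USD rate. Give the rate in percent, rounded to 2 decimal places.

4.85%

T = 1 year.
F/S = 29.2532/30.0 = 0.9751067 = (growth of THB) / (growth of USD).
THB growth factor: 1 + 0.0224×1 = 1.022400.
That pins the USD growth at 1.0485006.
r = (1.0485006 − 1)/1 = 0.048501 → 4.85%.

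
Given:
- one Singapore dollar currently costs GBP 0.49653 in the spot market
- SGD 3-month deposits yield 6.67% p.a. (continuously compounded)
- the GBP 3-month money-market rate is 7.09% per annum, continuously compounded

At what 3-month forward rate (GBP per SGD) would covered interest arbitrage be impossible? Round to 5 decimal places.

T = 3/12 years.
GBP growth factor: e^(0.0709×3/12) = 1.017883.
SGD accumulates by e^(0.0667×3/12) = 1.0168148.
CIP: F = S · (grow GBP)/(grow SGD) = 0.49653 × 1.017883/1.0168148 = 0.4970516 GBP per SGD.

0.49705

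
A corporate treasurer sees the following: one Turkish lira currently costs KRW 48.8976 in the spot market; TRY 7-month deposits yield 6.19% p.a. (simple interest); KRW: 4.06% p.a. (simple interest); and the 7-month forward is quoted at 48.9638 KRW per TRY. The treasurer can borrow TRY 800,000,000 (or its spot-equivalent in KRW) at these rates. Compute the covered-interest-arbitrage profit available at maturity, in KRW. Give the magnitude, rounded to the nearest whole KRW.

KRW 540,914,441

T = 7/12 years.
Route A — deposit TRY, sell forward: 800,000,000 × 1.036108333333 × 48.9638 = KRW 40,585,440,969.32.
Route B — convert at spot, deposit KRW: 800,000,000 × 48.8976 × 1.023683333333 = KRW 40,044,526,527.99.
The quoted forward overvalues TRY, so borrow KRW, buy TRY at spot, deposit the TRY at 6.19%, and sell the proceeds forward at 48.9638.
The gap between the two covered legs is KRW 540,914,441.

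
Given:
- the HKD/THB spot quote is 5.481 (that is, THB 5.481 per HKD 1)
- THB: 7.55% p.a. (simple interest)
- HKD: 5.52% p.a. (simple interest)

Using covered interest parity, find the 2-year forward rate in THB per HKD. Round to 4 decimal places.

5.6814

T = 2 years.
Growth of 1 THB over T: 1 + 0.0755×2 = 1.151000.
Growth of 1 HKD over T: 1 + 0.0552×2 = 1.110400.
So F = 5.481 × 1.151000 / 1.110400 = 5.681404 (THB/HKD).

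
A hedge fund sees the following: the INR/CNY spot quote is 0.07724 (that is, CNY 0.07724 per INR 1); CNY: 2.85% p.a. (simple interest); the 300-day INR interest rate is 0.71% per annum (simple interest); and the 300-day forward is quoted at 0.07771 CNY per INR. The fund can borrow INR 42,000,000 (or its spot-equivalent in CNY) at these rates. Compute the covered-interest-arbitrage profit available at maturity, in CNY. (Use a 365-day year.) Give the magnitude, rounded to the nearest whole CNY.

T = 300/365 years.
Keep in INR, deliver into the forward: 42,000,000·1.005835616·0.07771 = CNY 3,282,866.40.
Swap to CNY now, deposit: 42,000,000·0.07724·1.023424658 = CNY 3,320,071.46.
The quoted forward undervalues INR, so borrow INR, convert to CNY at spot, deposit the CNY at 2.85%, and buy INR forward at 0.07771 to cover the loan.
Profit = 3,320,071.46 − 3,282,866.40 = CNY 37,205.

CNY 37,205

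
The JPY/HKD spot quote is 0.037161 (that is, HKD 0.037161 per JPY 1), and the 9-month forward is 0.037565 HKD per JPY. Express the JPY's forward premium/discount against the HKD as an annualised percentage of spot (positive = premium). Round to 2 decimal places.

T = 9/12 years.
(F − S)/S = (0.037565 − 0.037161)/0.037161 = 0.0108716.
Per annum: 0.0108716 / (9/12) = 0.014495 = 1.45%.

+1.45%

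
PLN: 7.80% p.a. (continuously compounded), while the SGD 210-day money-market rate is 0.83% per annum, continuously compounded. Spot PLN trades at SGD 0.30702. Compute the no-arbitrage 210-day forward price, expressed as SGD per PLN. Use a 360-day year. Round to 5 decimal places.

T = 210/360 years.
SGD growth factor: e^(0.0083×210/360) = 1.0048534.
PLN growth factor: e^(0.0780×210/360) = 1.046551.
So F = 0.30702 × 1.0048534 / 1.046551 = 0.2947874 (SGD/PLN).

0.29479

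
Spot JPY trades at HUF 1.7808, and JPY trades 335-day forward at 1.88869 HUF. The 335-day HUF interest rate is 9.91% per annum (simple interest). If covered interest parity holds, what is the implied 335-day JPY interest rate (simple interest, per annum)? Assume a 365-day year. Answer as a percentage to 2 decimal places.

3.12%

T = 335/365 years.
By CIP, F/S equals the HUF-to-JPY growth ratio: 1.88869/1.7808 = 1.0605851.
HUF growth factor: 1 + 0.0991×335/365 = 1.0909548.
That pins the JPY growth at 1.0286349.
r = (1.0286349 − 1)/(335/365) = 0.031199 → 3.12%.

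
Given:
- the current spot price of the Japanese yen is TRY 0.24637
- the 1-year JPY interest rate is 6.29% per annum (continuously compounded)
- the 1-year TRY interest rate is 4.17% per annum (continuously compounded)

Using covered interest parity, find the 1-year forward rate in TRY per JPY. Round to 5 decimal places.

0.24120

T = 1 year.
TRY growth factor: e^(0.0417×1) = 1.0425817.
Growth of 1 JPY over T: e^(0.0629×1) = 1.0649203.
So F = 0.24637 × 1.0425817 / 1.0649203 = 0.2412020 (TRY/JPY).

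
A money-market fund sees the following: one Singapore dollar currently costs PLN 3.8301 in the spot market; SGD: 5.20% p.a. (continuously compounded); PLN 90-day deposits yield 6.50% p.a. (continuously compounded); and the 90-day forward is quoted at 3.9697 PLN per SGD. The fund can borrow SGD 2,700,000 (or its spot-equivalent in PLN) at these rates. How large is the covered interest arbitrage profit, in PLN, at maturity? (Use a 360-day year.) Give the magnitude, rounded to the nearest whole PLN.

T = 90/360 years.
Invest the SGD and cover forward: 2,700,000 × 1.0130848674 × 3.9697 = PLN 10,858,436.09.
Convert at spot and invest in PLN: 2,700,000 × 3.8301 × 1.0163827493 = PLN 10,510,688.43.
The quoted forward overvalues SGD, so borrow PLN, buy SGD at spot, deposit the SGD at 5.20%, and sell the proceeds forward at 3.9697.
The gap between the two covered legs is PLN 347,748.

PLN 347,748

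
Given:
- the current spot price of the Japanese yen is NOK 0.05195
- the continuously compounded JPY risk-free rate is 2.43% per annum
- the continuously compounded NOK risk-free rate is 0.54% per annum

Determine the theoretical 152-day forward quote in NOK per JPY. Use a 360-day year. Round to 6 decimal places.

T = 152/360 years.
NOK growth factor: e^(0.0054×152/360) = 1.0022826.
JPY accumulates by e^(0.0243×152/360) = 1.0103128.
Forward (NOK per JPY) = 0.05195 × 1.0022826 / 1.0103128 = 0.05153709.

0.051537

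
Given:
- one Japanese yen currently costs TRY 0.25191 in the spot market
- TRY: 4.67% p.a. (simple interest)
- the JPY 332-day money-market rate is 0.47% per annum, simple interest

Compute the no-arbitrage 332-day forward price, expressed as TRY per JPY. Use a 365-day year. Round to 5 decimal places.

T = 332/365 years.
TRY growth factor: 1 + 0.0467×332/365 = 1.0424778.
Growth of 1 JPY over T: 1 + 0.0047×332/365 = 1.0042751.
So F = 0.25191 × 1.0424778 / 1.0042751 = 0.2614927 (TRY/JPY).

0.26149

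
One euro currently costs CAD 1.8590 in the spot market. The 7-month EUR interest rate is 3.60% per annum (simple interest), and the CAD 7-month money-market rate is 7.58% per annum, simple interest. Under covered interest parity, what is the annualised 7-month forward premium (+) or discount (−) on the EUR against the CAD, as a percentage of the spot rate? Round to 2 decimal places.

T = 7/12 years.
No-arbitrage forward: 1.859 × 1.0442167 / 1.021000 = 1.9012721 CAD/EUR.
(F − S)/S ÷ T = (1.9012721 − 1.859)/1.859/(7/12) = 0.038981 → 3.90%.

+3.90%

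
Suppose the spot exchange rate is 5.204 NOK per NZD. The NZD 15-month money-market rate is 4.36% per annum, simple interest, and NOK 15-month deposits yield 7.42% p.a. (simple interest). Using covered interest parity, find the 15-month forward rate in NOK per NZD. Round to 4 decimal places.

5.3928

T = 15/12 years.
Growth of 1 NOK over T: 1 + 0.0742×15/12 = 1.092750.
Growth of 1 NZD over T: 1 + 0.0436×15/12 = 1.054500.
So F = 5.204 × 1.092750 / 1.054500 = 5.392765 (NOK/NZD).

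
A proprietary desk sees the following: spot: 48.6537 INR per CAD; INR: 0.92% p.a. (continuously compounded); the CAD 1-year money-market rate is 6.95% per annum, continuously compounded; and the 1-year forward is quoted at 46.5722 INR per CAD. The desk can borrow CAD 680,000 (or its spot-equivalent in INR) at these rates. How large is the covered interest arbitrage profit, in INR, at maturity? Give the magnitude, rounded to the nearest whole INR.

T = 1 year.
Route A — deposit CAD, sell forward: 680,000 × 1.0719720612 × 46.5722 = INR 33,948,386.12.
Route B — convert at spot, deposit INR: 680,000 × 48.6537 × 1.0092424501 = INR 33,390,297.99.
The quoted forward overvalues CAD, so borrow INR, buy CAD at spot, deposit the CAD at 6.95%, and sell the proceeds forward at 46.5722.
Arbitrage profit = |33,948,386.12 − 33,390,297.99| = INR 558,088.

INR 558,088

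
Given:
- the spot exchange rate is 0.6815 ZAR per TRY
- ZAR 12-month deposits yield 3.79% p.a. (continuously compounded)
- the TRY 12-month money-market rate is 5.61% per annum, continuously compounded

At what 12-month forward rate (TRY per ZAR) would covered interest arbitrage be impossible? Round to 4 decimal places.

1.4943

T = 1 year.
ZAR growth factor: e^(0.0379×1) = 1.0386274.
TRY accumulates by e^(0.0561×1) = 1.0577034.
CIP: F = S · (grow ZAR)/(grow TRY) = 0.6815 × 1.0386274/1.0577034 = 0.6692089 ZAR per TRY.
Quoted the other way: 1/0.6692089 = 1.4943 TRY per ZAR.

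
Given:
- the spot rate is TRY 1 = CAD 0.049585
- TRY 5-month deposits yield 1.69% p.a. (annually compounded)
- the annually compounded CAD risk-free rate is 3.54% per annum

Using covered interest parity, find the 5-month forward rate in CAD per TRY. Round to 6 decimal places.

T = 5/12 years.
Growth of 1 CAD over T: (1 + 0.0354)^(5/12) = 1.0146005.
Growth of 1 TRY over T: (1 + 0.0169)^(5/12) = 1.0070073.
Forward (CAD per TRY) = 0.049585 × 1.0146005 / 1.0070073 = 0.04995889.

0.049959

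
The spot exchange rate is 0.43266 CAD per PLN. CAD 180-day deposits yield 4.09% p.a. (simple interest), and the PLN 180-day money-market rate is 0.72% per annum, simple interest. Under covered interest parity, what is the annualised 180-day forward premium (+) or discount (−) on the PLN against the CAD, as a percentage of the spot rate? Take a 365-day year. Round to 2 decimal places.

T = 180/365 years.
CIP forward (CAD per PLN) = 0.43266 × 1.0201699/1.0035507 = 0.43982502.
(F − S)/S ÷ T = (0.43982502 − 0.43266)/0.43266/(180/365) = 0.033581 → 3.36%.

+3.36%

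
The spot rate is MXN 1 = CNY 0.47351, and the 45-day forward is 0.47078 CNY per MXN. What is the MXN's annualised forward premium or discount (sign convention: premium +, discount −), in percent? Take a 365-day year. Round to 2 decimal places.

-4.68%

T = 45/365 years.
MXN trades forward at -0.57655% vs spot over the period.
Per annum: -0.0057655 / (45/365) = -0.046765 = -4.68%.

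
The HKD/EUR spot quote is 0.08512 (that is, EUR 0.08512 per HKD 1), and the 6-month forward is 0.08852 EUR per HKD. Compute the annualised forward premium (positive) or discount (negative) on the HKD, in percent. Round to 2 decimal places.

T = 6/12 years.
HKD trades forward at +3.99436% vs spot over the period.
×(1/T) gives 7.99% p.a.

+7.99%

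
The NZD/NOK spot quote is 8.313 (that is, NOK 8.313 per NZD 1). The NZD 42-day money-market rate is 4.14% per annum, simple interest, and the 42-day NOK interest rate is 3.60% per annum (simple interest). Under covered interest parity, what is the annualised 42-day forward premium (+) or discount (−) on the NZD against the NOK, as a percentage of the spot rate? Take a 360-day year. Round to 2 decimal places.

-0.54%

T = 42/360 years.
F = S · g_NOK/g_NZD = 8.313 × 1.004200/1.004830 = 8.307788.
Annualised premium = (F − S)/S × (1/T) = (8.307788 − 8.313)/8.313 ÷ (42/360) = -0.54%.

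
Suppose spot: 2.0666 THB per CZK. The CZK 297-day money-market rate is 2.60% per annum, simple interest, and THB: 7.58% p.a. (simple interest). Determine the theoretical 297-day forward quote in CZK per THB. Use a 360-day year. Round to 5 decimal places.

T = 297/360 years.
THB growth factor: 1 + 0.0758×297/360 = 1.062535.
Growth of 1 CZK over T: 1 + 0.0260×297/360 = 1.021450.
So F = 2.0666 × 1.062535 / 1.021450 = 2.149723 (THB/CZK).
Invert for CZK per THB: 1 / 2.149723 = 0.46518.

0.46518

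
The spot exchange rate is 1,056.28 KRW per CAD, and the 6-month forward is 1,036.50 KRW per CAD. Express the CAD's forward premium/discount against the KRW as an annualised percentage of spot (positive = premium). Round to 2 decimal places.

T = 6/12 years.
CAD trades forward at -1.87261% vs spot over the period.
Per annum: -0.0187261 / (6/12) = -0.037452 = -3.75%.

-3.75%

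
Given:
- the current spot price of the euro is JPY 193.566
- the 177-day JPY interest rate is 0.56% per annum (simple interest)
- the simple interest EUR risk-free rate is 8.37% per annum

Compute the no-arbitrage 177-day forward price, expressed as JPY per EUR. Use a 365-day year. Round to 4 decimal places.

186.5210

T = 177/365 years.
JPY accumulates by 1 + 0.0056×177/365 = 1.002715616.
EUR accumulates by 1 + 0.0837×177/365 = 1.040588767.
Forward (JPY per EUR) = 193.566 × 1.002715616 / 1.040588767 = 186.520994.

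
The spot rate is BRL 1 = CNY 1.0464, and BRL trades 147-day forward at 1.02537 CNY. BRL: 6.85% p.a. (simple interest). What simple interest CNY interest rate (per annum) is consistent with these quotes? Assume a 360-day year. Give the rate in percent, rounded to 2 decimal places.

1.79%

T = 147/360 years.
F/S = 1.02537/1.0464 = 0.9799025 = (growth of CNY) / (growth of BRL).
The BRL side grows by 1 + 0.0685×147/360 = 1.0279708.
Hence g_CNY = 1.0073112.
r = (1.0073112 − 1)/(147/360) = 0.017905 → 1.79%.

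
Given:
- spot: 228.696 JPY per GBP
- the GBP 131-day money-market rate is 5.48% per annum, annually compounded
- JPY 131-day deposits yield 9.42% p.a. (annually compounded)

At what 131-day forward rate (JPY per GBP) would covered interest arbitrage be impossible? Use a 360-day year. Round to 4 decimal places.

T = 131/360 years.
JPY growth factor: (1 + 0.0942)^(131/360) = 1.033301021.
Growth of 1 GBP over T: (1 + 0.0548)^(131/360) = 1.019603575.
So F = 228.696 × 1.033301021 / 1.019603575 = 231.768323 (JPY/GBP).

231.7683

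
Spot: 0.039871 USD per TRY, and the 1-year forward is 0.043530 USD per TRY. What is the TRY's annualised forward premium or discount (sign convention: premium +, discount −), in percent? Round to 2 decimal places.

T = 1 year.
Period premium: (0.043530 − 0.039871)/0.039871 = 0.0917710.
×(1/T) gives 9.18% p.a.

+9.18%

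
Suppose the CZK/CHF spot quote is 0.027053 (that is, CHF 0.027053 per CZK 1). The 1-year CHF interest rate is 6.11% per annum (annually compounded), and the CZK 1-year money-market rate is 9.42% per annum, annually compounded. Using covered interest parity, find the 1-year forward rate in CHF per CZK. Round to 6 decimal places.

0.026235

T = 1 year.
Growth of 1 CHF over T: (1 + 0.0611)^1 = 1.061100.
CZK growth factor: (1 + 0.0942)^1 = 1.094200.
So F = 0.027053 × 1.061100 / 1.094200 = 0.02623464 (CHF/CZK).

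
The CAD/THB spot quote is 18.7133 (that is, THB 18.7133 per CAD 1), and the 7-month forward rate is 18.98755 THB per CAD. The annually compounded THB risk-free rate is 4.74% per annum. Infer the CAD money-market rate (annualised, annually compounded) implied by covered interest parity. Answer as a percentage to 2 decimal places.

2.16%

T = 7/12 years.
By CIP, F/S equals the THB-to-CAD growth ratio: 18.98755/18.7133 = 1.0146554.
The THB side grows by (1 + 0.0474)^(7/12) = 1.0273829.
That pins the CAD growth at 1.0125437.
r = 1.0125437^(12/7) − 1 = 0.021600 → 2.16%.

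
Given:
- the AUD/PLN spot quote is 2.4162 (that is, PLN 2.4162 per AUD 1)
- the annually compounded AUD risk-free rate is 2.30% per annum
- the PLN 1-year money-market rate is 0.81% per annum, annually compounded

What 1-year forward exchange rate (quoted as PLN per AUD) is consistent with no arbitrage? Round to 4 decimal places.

2.3810

T = 1 year.
Growth of 1 PLN over T: (1 + 0.0081)^1 = 1.008100.
AUD accumulates by (1 + 0.0230)^1 = 1.023000.
Forward (PLN per AUD) = 2.4162 × 1.008100 / 1.023000 = 2.381008.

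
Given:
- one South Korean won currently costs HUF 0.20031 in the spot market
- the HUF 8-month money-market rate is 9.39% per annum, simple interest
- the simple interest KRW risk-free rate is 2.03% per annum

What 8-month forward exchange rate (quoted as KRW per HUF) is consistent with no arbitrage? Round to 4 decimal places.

4.7617

T = 8/12 years.
Growth of 1 HUF over T: 1 + 0.0939×8/12 = 1.062600.
Growth of 1 KRW over T: 1 + 0.0203×8/12 = 1.0135333.
CIP: F = S · (grow HUF)/(grow KRW) = 0.20031 × 1.062600/1.0135333 = 0.2100073 HUF per KRW.
Invert for KRW per HUF: 1 / 0.2100073 = 4.7617.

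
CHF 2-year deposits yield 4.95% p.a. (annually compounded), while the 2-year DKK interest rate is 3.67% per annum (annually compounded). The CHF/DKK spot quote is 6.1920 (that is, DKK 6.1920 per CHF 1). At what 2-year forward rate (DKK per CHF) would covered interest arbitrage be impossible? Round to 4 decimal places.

6.0419

T = 2 years.
Growth of 1 DKK over T: (1 + 0.0367)^2 = 1.0747469.
CHF accumulates by (1 + 0.0495)^2 = 1.1014503.
So F = 6.192 × 1.0747469 / 1.1014503 = 6.041882 (DKK/CHF).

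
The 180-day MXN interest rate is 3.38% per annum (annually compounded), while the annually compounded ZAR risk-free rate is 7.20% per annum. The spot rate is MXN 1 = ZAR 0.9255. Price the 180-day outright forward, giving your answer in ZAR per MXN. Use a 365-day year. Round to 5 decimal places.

T = 180/365 years.
Growth of 1 ZAR over T: (1 + 0.0720)^(180/365) = 1.0348814.
MXN accumulates by (1 + 0.0338)^(180/365) = 1.0165281.
CIP: F = S · (grow ZAR)/(grow MXN) = 0.9255 × 1.0348814/1.0165281 = 0.9422098 ZAR per MXN.

0.94221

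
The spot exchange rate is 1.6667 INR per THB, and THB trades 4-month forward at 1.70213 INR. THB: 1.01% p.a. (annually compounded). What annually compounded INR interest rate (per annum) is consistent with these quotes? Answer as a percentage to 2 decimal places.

7.59%

T = 4/12 years.
F/S = 1.70213/1.6667 = 1.0212576 = (growth of INR) / (growth of THB).
The THB side grows by (1 + 0.0101)^(4/12) = 1.0033554.
That pins the INR growth at 1.0246843.
r = 1.0246843^(12/4) − 1 = 0.075896 → 7.59%.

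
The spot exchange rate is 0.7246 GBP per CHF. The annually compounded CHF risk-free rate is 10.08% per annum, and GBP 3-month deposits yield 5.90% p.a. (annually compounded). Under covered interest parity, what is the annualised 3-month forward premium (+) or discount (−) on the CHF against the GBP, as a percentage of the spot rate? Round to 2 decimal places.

T = 3/12 years.
F = S · g_GBP/g_CHF = 0.7246 × 1.0144345/1.0242998 = 0.7176212.
Annualised premium = (F − S)/S × (1/T) = (0.7176212 − 0.7246)/0.7246 ÷ (3/12) = -3.85%.

-3.85%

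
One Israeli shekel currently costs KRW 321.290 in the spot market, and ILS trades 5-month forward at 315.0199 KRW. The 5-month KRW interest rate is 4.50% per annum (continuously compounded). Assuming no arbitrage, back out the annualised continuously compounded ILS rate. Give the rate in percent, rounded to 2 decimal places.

9.23%

T = 5/12 years.
CIP gives F = S · g_KRW/g_ILS, so g_KRW/g_ILS = 315.0199/321.29 = 0.9804846.
KRW growth factor: e^(0.0450×5/12) = 1.0189269.
That pins the ILS growth at 1.0392074.
r = ln(1.0392074)/(5/12) = 0.092300 → 9.23%.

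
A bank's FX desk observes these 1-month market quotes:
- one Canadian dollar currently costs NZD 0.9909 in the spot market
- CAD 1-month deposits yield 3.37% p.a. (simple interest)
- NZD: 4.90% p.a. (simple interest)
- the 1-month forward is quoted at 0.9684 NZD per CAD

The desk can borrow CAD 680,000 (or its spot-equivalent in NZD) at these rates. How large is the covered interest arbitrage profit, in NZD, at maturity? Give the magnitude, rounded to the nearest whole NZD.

NZD 16,202

T = 1/12 years.
Keep in CAD, deliver into the forward: 680,000·1.00280833·0.9684 = NZD 660,361.32.
Swap to NZD now, deposit: 680,000·0.9909·1.00408333 = NZD 676,563.40.
The quoted forward undervalues CAD, so borrow CAD, convert to NZD at spot, deposit the NZD at 4.90%, and buy CAD forward at 0.9684 to cover the loan.
Profit = 676,563.40 − 660,361.32 = NZD 16,202.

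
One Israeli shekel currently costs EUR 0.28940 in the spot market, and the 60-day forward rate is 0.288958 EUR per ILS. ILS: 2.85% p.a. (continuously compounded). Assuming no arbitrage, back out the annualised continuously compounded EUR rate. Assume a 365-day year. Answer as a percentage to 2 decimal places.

T = 60/365 years.
F/S = 0.288958/0.2894 = 0.9984727 = (growth of EUR) / (growth of ILS).
ILS growth factor: e^(0.0285×60/365) = 1.0046959.
So the EUR growth factor = 1.0031614.
r = ln(1.0031614)/(60/365) = 0.019202 → 1.92%.

1.92%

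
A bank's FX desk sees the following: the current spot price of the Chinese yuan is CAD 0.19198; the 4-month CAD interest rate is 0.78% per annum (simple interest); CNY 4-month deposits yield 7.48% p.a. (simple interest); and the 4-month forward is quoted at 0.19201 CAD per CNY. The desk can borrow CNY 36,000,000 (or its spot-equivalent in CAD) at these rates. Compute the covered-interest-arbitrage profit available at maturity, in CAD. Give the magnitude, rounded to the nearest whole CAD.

T = 4/12 years.
Keep in CNY, deliver into the forward: 36,000,000·1.024933333·0.19201 = CAD 7,084,708.17.
Swap to CAD now, deposit: 36,000,000·0.19198·1.002600 = CAD 6,929,249.33.
The quoted forward overvalues CNY, so borrow CAD, buy CNY at spot, deposit the CNY at 7.48%, and sell the proceeds forward at 0.19201.
Profit = 7,084,708.17 − 6,929,249.33 = CAD 155,459.

CAD 155,459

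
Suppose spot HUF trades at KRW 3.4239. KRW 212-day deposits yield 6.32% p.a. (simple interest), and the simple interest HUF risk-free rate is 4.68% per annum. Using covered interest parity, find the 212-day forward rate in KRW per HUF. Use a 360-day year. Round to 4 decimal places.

3.4561

T = 212/360 years.
Growth of 1 KRW over T: 1 + 0.0632×212/360 = 1.0372178.
Growth of 1 HUF over T: 1 + 0.0468×212/360 = 1.027560.
CIP: F = S · (grow KRW)/(grow HUF) = 3.4239 × 1.0372178/1.027560 = 3.456080 KRW per HUF.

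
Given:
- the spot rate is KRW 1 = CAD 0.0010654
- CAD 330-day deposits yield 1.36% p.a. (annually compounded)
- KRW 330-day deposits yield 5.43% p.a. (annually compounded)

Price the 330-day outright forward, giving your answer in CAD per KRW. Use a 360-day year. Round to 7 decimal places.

0.0010276

T = 330/360 years.
Growth of 1 CAD over T: (1 + 0.0136)^(330/360) = 1.0124596.
Growth of 1 KRW over T: (1 + 0.0543)^(330/360) = 1.0496645.
So F = 0.0010654 × 1.0124596 / 1.0496645 = 0.001027637 (CAD/KRW).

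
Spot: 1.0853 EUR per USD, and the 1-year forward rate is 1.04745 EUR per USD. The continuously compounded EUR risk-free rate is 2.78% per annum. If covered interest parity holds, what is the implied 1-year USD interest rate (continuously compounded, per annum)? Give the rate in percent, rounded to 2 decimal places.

T = 1 year.
F/S = 1.04745/1.0853 = 0.9651249 = (growth of EUR) / (growth of USD).
The EUR side grows by e^(0.0278×1) = 1.028190.
Hence g_USD = 1.065344.
Take logs: ln 1.065344 / 1 = 0.063298, so 6.33%.

6.33%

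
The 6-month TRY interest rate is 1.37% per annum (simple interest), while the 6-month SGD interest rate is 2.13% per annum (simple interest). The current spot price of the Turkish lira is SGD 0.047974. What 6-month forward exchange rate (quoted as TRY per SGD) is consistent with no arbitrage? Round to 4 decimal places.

T = 6/12 years.
Growth of 1 SGD over T: 1 + 0.0213×6/12 = 1.010650.
Growth of 1 TRY over T: 1 + 0.0137×6/12 = 1.006850.
Forward (SGD per TRY) = 0.047974 × 1.010650 / 1.006850 = 0.048155061.
Quoted the other way: 1/0.048155061 = 20.7662 TRY per SGD.

20.7662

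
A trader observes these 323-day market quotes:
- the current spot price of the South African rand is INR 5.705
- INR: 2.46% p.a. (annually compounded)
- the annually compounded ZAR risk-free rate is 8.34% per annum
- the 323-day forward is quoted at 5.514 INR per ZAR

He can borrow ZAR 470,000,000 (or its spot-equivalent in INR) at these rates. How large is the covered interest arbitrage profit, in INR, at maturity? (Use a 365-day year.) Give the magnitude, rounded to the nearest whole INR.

INR 42,317,330

T = 323/365 years.
Invest the ZAR and cover forward: 470,000,000 × 1.073459670678 × 5.514 = INR 2,781,956,613.34.
Convert at spot and invest in INR: 470,000,000 × 5.705 × 1.021738782146 = INR 2,739,639,283.51.
The quoted forward overvalues ZAR, so borrow INR, buy ZAR at spot, deposit the ZAR at 8.34%, and sell the proceeds forward at 5.514.
Arbitrage profit = |2,781,956,613.34 − 2,739,639,283.51| = INR 42,317,330.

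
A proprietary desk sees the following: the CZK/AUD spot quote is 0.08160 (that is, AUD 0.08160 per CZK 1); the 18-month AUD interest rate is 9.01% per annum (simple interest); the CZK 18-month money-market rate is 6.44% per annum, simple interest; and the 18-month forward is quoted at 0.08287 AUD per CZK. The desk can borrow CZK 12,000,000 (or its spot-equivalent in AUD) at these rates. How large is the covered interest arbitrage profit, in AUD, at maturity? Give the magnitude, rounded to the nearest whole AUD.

AUD 21,036

T = 18/12 years.
Invest the CZK and cover forward: 12,000,000 × 1.096600 × 0.08287 = AUD 1,090,502.90.
Convert at spot and invest in AUD: 12,000,000 × 0.08160 × 1.135150 = AUD 1,111,538.88.
The quoted forward undervalues CZK, so borrow CZK, convert to AUD at spot, deposit the AUD at 9.01%, and buy CZK forward at 0.08287 to cover the loan.
The gap between the two covered legs is AUD 21,036.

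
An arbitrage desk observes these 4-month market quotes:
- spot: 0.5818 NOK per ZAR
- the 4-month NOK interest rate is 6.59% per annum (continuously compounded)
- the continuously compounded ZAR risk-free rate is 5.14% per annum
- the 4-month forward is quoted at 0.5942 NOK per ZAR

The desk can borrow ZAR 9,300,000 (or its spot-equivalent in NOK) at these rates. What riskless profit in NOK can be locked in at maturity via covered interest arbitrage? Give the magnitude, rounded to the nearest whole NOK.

T = 4/12 years.
Keep in ZAR, deliver into the forward: 9,300,000·1.017280951·0.5942 = NOK 5,621,555.57.
Swap to NOK now, deposit: 9,300,000·0.5818·1.02220971 = NOK 5,530,910.97.
The quoted forward overvalues ZAR, so borrow NOK, buy ZAR at spot, deposit the ZAR at 5.14%, and sell the proceeds forward at 0.5942.
Profit = 5,621,555.57 − 5,530,910.97 = NOK 90,645.

NOK 90,645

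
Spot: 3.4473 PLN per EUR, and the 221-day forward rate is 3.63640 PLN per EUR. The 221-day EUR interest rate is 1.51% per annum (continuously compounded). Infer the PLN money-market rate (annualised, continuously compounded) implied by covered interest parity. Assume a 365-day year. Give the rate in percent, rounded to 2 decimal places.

10.33%

T = 221/365 years.
CIP gives F = S · g_PLN/g_EUR, so g_PLN/g_EUR = 3.6364/3.4473 = 1.0548545.
EUR growth factor: e^(0.0151×221/365) = 1.0091847.
Hence g_PLN = 1.064543.
r = ln(1.064543)/(221/365) = 0.103299 → 10.33%.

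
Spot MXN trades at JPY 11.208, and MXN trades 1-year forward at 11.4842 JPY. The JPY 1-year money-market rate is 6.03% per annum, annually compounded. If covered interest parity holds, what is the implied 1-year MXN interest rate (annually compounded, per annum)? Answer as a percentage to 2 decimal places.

T = 1 year.
By CIP, F/S equals the JPY-to-MXN growth ratio: 11.4842/11.208 = 1.0246431.
The JPY side grows by (1 + 0.0603)^1 = 1.060300.
Hence g_MXN = 1.0347993.
Annualise: 1.0347993^(1/1) − 1 = 0.034799 = 3.48%.

3.48%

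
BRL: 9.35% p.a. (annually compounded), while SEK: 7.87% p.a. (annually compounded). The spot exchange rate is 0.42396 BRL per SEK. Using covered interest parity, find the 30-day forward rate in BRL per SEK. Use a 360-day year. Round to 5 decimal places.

0.42444

T = 30/360 years.
Growth of 1 BRL over T: (1 + 0.0935)^(30/360) = 1.0074764.
SEK accumulates by (1 + 0.0787)^(30/360) = 1.006333.
Forward (BRL per SEK) = 0.42396 × 1.0074764 / 1.006333 = 0.4244417.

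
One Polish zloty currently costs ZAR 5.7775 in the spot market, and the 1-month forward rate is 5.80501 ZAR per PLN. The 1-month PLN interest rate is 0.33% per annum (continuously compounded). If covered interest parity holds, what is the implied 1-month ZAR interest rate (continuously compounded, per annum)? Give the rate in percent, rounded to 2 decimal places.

6.03%

T = 1/12 years.
By CIP, F/S equals the ZAR-to-PLN growth ratio: 5.80501/5.7775 = 1.0047616.
The PLN side grows by e^(0.0033×1/12) = 1.000275.
That pins the ZAR growth at 1.0050379.
r = ln(1.0050379)/(1/12) = 0.060303 → 6.03%.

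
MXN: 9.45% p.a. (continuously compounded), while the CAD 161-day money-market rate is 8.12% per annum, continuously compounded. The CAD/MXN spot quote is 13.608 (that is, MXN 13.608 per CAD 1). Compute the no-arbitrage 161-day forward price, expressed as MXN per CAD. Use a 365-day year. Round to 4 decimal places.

13.6881

T = 161/365 years.
Growth of 1 MXN over T: e^(0.0945×161/365) = 1.04256452.
CAD growth factor: e^(0.0812×161/365) = 1.03646614.
CIP: F = S · (grow MXN)/(grow CAD) = 13.608 × 1.04256452/1.03646614 = 13.688067 MXN per CAD.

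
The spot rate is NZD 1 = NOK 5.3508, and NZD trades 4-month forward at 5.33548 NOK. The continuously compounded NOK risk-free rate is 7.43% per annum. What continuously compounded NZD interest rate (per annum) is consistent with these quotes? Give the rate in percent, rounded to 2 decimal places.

8.29%

T = 4/12 years.
By CIP, F/S equals the NOK-to-NZD growth ratio: 5.33548/5.3508 = 0.9971369.
The NOK side grows by e^(0.0743×4/12) = 1.0250759.
Hence g_NZD = 1.0280192.
r = ln(1.0280192)/(4/12) = 0.082902 → 8.29%.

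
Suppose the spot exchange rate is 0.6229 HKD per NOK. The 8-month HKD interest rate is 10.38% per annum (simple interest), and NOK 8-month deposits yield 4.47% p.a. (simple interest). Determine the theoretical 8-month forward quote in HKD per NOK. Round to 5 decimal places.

0.64673

T = 8/12 years.
Growth of 1 HKD over T: 1 + 0.1038×8/12 = 1.069200.
NOK growth factor: 1 + 0.0447×8/12 = 1.029800.
Forward (HKD per NOK) = 0.6229 × 1.069200 / 1.029800 = 0.6467321.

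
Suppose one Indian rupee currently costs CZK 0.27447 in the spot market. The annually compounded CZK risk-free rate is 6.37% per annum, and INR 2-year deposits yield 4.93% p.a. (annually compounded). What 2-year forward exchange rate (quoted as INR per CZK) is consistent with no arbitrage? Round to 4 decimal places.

T = 2 years.
CZK accumulates by (1 + 0.0637)^2 = 1.1314577.
INR accumulates by (1 + 0.0493)^2 = 1.1010305.
So F = 0.27447 × 1.1314577 / 1.1010305 = 0.2820550 (CZK/INR).
Invert for INR per CZK: 1 / 0.2820550 = 3.5454.

3.5454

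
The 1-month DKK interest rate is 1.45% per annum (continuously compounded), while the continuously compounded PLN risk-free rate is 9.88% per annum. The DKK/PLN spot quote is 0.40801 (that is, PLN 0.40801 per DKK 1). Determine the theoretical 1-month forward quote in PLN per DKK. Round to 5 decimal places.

T = 1/12 years.
PLN accumulates by e^(0.0988×1/12) = 1.0082673.
Growth of 1 DKK over T: e^(0.0145×1/12) = 1.0012091.
So F = 0.40801 × 1.0082673 / 1.0012091 = 0.4108863 (PLN/DKK).

0.41089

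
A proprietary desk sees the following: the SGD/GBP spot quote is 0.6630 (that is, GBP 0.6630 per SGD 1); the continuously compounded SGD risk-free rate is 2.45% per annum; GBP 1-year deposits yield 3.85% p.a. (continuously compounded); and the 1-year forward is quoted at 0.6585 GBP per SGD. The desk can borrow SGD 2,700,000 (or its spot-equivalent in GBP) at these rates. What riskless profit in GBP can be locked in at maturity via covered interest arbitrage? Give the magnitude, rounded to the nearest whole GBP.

GBP 38,315

T = 1 year.
Route A — deposit SGD, sell forward: 2,700,000 × 1.024802591 × 0.6585 = GBP 1,822,047.77.
Route B — convert at spot, deposit GBP: 2,700,000 × 0.6630 × 1.039250728 = GBP 1,860,362.73.
The quoted forward undervalues SGD, so borrow SGD, convert to GBP at spot, deposit the GBP at 3.85%, and buy SGD forward at 0.6585 to cover the loan.
Arbitrage profit = |1,822,047.77 − 1,860,362.73| = GBP 38,315.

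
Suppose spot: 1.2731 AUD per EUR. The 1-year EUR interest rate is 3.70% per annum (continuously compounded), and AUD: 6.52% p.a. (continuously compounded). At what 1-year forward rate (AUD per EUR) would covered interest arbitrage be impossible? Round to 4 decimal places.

T = 1 year.
Growth of 1 AUD over T: e^(0.0652×1) = 1.0673725.
EUR growth factor: e^(0.0370×1) = 1.037693.
CIP: F = S · (grow AUD)/(grow EUR) = 1.2731 × 1.0673725/1.037693 = 1.309512 AUD per EUR.

1.3095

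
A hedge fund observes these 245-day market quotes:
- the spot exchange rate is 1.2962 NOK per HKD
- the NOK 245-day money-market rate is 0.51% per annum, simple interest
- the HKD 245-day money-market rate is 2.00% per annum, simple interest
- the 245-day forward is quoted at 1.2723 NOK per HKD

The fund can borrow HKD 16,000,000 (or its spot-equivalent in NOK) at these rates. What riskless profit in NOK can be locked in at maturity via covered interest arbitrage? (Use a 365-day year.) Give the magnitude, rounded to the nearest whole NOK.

NOK 180,113

T = 245/365 years.
Keep in HKD, deliver into the forward: 16,000,000·1.0134246575·1.2723 = NOK 20,630,083.07.
Swap to NOK now, deposit: 16,000,000·1.2962·1.0034232877 = NOK 20,810,196.25.
The quoted forward undervalues HKD, so borrow HKD, convert to NOK at spot, deposit the NOK at 0.51%, and buy HKD forward at 1.2723 to cover the loan.
Profit = 20,810,196.25 − 20,630,083.07 = NOK 180,113.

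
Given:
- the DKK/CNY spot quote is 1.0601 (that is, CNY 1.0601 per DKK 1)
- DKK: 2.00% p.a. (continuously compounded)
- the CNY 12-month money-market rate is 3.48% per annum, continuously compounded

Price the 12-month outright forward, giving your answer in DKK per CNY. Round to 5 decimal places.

T = 1 year.
CNY accumulates by e^(0.0348×1) = 1.0354126.
Growth of 1 DKK over T: e^(0.0200×1) = 1.0202013.
Forward (CNY per DKK) = 1.0601 × 1.0354126 / 1.0202013 = 1.075906.
Quoted the other way: 1/1.075906 = 0.92945 DKK per CNY.

0.92945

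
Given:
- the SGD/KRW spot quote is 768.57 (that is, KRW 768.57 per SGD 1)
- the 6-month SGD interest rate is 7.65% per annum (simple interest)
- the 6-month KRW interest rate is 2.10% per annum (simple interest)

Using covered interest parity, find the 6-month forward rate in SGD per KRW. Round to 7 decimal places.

0.0013368

T = 6/12 years.
KRW growth factor: 1 + 0.0210×6/12 = 1.010500.
Growth of 1 SGD over T: 1 + 0.0765×6/12 = 1.038250.
CIP: F = S · (grow KRW)/(grow SGD) = 768.57 × 1.010500/1.038250 = 748.0279 KRW per SGD.
Invert for SGD per KRW: 1 / 748.0279 = 0.0013368.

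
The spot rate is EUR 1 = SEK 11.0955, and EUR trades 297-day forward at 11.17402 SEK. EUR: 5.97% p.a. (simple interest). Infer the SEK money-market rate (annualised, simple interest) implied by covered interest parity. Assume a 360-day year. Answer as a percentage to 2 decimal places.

6.87%

T = 297/360 years.
CIP gives F = S · g_SEK/g_EUR, so g_SEK/g_EUR = 11.17402/11.0955 = 1.0070767.
The EUR side grows by 1 + 0.0597×297/360 = 1.0492525.
So the SEK growth factor = 1.0566777.
r = (1.0566777 − 1)/(297/360) = 0.068700 → 6.87%.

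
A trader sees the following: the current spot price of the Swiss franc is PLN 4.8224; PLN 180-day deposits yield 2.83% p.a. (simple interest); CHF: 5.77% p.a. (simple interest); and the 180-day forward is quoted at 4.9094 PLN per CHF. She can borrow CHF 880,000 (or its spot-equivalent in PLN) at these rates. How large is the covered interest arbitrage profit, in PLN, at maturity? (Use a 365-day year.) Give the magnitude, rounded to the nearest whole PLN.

T = 180/365 years.
Invest the CHF and cover forward: 880,000 × 1.028454795 × 4.9094 = PLN 4,443,204.45.
Convert at spot and invest in PLN: 880,000 × 4.8224 × 1.013956164 = PLN 4,302,937.94.
The quoted forward overvalues CHF, so borrow PLN, buy CHF at spot, deposit the CHF at 5.77%, and sell the proceeds forward at 4.9094.
The gap between the two covered legs is PLN 140,267.

PLN 140,267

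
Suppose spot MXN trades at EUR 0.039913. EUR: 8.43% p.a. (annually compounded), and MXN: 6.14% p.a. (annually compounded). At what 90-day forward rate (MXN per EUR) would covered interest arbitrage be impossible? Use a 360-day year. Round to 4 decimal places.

24.9211

T = 90/360 years.
EUR accumulates by (1 + 0.0843)^(90/360) = 1.02043974.
Growth of 1 MXN over T: (1 + 0.0614)^(90/360) = 1.01500871.
Forward (EUR per MXN) = 0.039913 × 1.02043974 / 1.01500871 = 0.040126563.
Invert for MXN per EUR: 1 / 0.040126563 = 24.9211.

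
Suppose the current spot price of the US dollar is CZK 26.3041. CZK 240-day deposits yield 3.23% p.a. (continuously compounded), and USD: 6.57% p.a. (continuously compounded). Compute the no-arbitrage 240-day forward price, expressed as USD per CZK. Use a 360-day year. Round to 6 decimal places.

0.038873

T = 240/360 years.
CZK accumulates by e^(0.0323×240/360) = 1.0217668.
USD accumulates by e^(0.0657×240/360) = 1.0447734.
CIP: F = S · (grow CZK)/(grow USD) = 26.3041 × 1.0217668/1.0447734 = 25.72487 CZK per USD.
Quoted the other way: 1/25.72487 = 0.038873 USD per CZK.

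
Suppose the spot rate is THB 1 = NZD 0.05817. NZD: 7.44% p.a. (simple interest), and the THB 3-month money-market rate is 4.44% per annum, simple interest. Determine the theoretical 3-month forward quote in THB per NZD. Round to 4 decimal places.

T = 3/12 years.
NZD accumulates by 1 + 0.0744×3/12 = 1.018600.
Growth of 1 THB over T: 1 + 0.0444×3/12 = 1.011100.
Forward (NZD per THB) = 0.05817 × 1.018600 / 1.011100 = 0.058601486.
Invert for THB per NZD: 1 / 0.058601486 = 17.0644.

17.0644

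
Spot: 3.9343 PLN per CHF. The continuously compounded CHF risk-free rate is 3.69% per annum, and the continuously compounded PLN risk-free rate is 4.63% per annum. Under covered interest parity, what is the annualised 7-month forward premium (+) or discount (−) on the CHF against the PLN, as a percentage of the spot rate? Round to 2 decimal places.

+0.94%

T = 7/12 years.
F = S · g_PLN/g_CHF = 3.9343 × 1.0273764/1.0217583 = 3.9559326.
(F − S)/S ÷ T = (3.9559326 − 3.9343)/3.9343/(7/12) = 0.009426 → 0.94%.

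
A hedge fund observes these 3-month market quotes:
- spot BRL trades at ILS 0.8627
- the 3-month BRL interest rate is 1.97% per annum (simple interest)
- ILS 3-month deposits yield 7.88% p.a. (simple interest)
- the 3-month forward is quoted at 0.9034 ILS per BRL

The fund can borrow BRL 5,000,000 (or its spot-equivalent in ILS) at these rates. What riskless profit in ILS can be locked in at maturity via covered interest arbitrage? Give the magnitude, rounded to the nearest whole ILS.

T = 3/12 years.
Keep in BRL, deliver into the forward: 5,000,000·1.004925·0.9034 = ILS 4,539,246.23.
Swap to ILS now, deposit: 5,000,000·0.8627·1.019700 = ILS 4,398,475.95.
The quoted forward overvalues BRL, so borrow ILS, buy BRL at spot, deposit the BRL at 1.97%, and sell the proceeds forward at 0.9034.
Arbitrage profit = |4,539,246.23 − 4,398,475.95| = ILS 140,770.

ILS 140,770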